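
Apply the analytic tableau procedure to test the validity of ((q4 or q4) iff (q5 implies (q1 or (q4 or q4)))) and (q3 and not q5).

Assume the negation and expand:
Initial set: {not (((q4 or q4) iff (q5 implies (q1 or (q4 or q4)))) and (q3 and not q5))}.
not (((q4 or q4) iff (q5 implies (q1 or (q4 or q4)))) and (q3 and not q5)): β-rule — branch into not ((q4 or q4) iff (q5 implies (q1 or (q4 or q4))))  //  not (q3 and not q5).
  branch 1 (add not ((q4 or q4) iff (q5 implies (q1 or (q4 or q4))))):
    not ((q4 or q4) iff (q5 implies (q1 or (q4 or q4)))): β-rule — branch into (q4 or q4), not (q5 implies (q1 or (q4 or q4)))  //  not (q4 or q4), (q5 implies (q1 or (q4 or q4))).
      branch 1.1 (add (q4 or q4), not (q5 implies (q1 or (q4 or q4)))):
        not (q5 implies (q1 or (q4 or q4))): α-rule — add q5, not (q1 or (q4 or q4)).
        not (q1 or (q4 or q4)): α-rule — add not q1, not (q4 or q4).
        not (q4 or q4): α-rule — add not q4, not q4.
        (q4 or q4): β-rule — branch into q4  //  q4.
          branch 1.1.1 (add q4):
            × closes — contains both q4 and not q4.
          branch 1.1.2 (add q4):
            × closes — contains both q4 and not q4.
      branch 1.2 (add not (q4 or q4), (q5 implies (q1 or (q4 or q4)))):
        not (q4 or q4): α-rule — add not q4, not q4.
        (q5 implies (q1 or (q4 or q4))): β-rule — branch into not q5  //  (q1 or (q4 or q4)).
          branch 1.2.1 (add not q5):
            ○ open, literals {q4=0, q5=0}.
          branch 1.2.2 (add (q1 or (q4 or q4))):
            (q1 or (q4 or q4)): β-rule — branch into q1  //  (q4 or q4).
              branch 1.2.2.1 (add q1):
                ○ open, literals {q1=1, q4=0}.
              branch 1.2.2.2 (add (q4 or q4)):
                (q4 or q4): β-rule — branch into q4  //  q4.
                  branch 1.2.2.2.1 (add q4):
                    × closes — contains both q4 and not q4.
                  branch 1.2.2.2.2 (add q4):
                    × closes — contains both q4 and not q4.
  branch 2 (add not (q3 and not q5)):
    not (q3 and not q5): β-rule — branch into not q3  //  not not q5.
      branch 2.1 (add not q3):
        ○ open, literals {q3=0}.
      branch 2.2 (add not not q5):
        ○ open, literals {q5=1}.
4 branches closed, 4 open.
An open branch gives a countermodel: q4=0, q5=0 (unmentioned atoms arbitrary); under it the original formula is false.

Not valid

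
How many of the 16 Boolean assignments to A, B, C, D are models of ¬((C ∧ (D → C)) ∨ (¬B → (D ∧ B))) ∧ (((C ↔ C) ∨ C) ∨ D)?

Initial set: {T (¬((C ∧ (D → C)) ∨ (¬B → (D ∧ B))) ∧ (((C ↔ C) ∨ C) ∨ D))}.
T (¬((C ∧ (D → C)) ∨ (¬B → (D ∧ B))) ∧ (((C ↔ C) ∨ C) ∨ D)): α-rule — add T ¬((C ∧ (D → C)) ∨ (¬B → (D ∧ B))), T (((C ↔ C) ∨ C) ∨ D).
T ¬((C ∧ (D → C)) ∨ (¬B → (D ∧ B))): α-rule — add F (C ∧ (D → C)), F (¬B → (D ∧ B)).
F (¬B → (D ∧ B)): α-rule — add T ¬B, F (D ∧ B).
T (((C ↔ C) ∨ C) ∨ D): β-rule — branch into T ((C ↔ C) ∨ C)  //  T D.
  branch 1 (add T ((C ↔ C) ∨ C)):
    F (C ∧ (D → C)): β-rule — branch into F C  //  F (D → C).
      branch 1.1 (add F C):
        F (D ∧ B): β-rule — branch into F D  //  F B.
          branch 1.1.1 (add F D):
            T ((C ↔ C) ∨ C): β-rule — branch into T (C ↔ C)  //  T C.
              branch 1.1.1.1 (add T (C ↔ C)):
                T (C ↔ C): β-rule — branch into T C, T C  //  F C, F C.
                  branch 1.1.1.1.1 (add T C, T C):
                    × closes — contains both C and ¬C.
                  branch 1.1.1.1.2 (add F C, F C):
                    ○ open, literals {B=0, C=0, D=0}.
              branch 1.1.1.2 (add T C):
                × closes — contains both C and ¬C.
          branch 1.1.2 (add F B):
            T ((C ↔ C) ∨ C): β-rule — branch into T (C ↔ C)  //  T C.
              branch 1.1.2.1 (add T (C ↔ C)):
                T (C ↔ C): β-rule — branch into T C, T C  //  F C, F C.
                  branch 1.1.2.1.1 (add T C, T C):
                    × closes — contains both C and ¬C.
                  branch 1.1.2.1.2 (add F C, F C):
                    ○ open, literals {B=0, C=0}.
              branch 1.1.2.2 (add T C):
                × closes — contains both C and ¬C.
      branch 1.2 (add F (D → C)):
        F (D → C): α-rule — add T D, F C.
        F (D ∧ B): β-rule — branch into F D  //  F B.
          branch 1.2.1 (add F D):
            × closes — contains both D and ¬D.
          branch 1.2.2 (add F B):
            T ((C ↔ C) ∨ C): β-rule — branch into T (C ↔ C)  //  T C.
              branch 1.2.2.1 (add T (C ↔ C)):
                T (C ↔ C): β-rule — branch into T C, T C  //  F C, F C.
                  branch 1.2.2.1.1 (add T C, T C):
                    × closes — contains both C and ¬C.
                  branch 1.2.2.1.2 (add F C, F C):
                    ○ open, literals {B=0, C=0, D=1}.
              branch 1.2.2.2 (add T C):
                × closes — contains both C and ¬C.
  branch 2 (add T D):
    F (C ∧ (D → C)): β-rule — branch into F C  //  F (D → C).
      branch 2.1 (add F C):
        F (D ∧ B): β-rule — branch into F D  //  F B.
          branch 2.1.1 (add F D):
            × closes — contains both D and ¬D.
          branch 2.1.2 (add F B):
            ○ open, literals {B=0, C=0, D=1}.
      branch 2.2 (add F (D → C)):
        F (D → C): α-rule — add T D, F C.
        F (D ∧ B): β-rule — branch into F D  //  F B.
          branch 2.2.1 (add F D):
            × closes — contains both D and ¬D.
          branch 2.2.2 (add F B):
            ○ open, literals {B=0, C=0, D=1}.
9 branches closed, 5 open.
Each open branch fixes some atoms; the unmentioned ones are free. Counting distinct full assignments: branch {B=0, C=0, D=0} (A) contributes 2 new; branch {B=0, C=0} (A, D) contributes 2 new; branch {B=0, C=0, D=1} (A) contributes 0 new; branch {B=0, C=0, D=1} (A) contributes 0 new; branch {B=0, C=0, D=1} (A) contributes 0 new. Total: 4.

4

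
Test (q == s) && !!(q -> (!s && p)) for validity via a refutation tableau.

Not valid

Assume the negation and expand:
Initial set: {!((q == s) && !!(q -> (!s && p)))}.
!((q == s) && !!(q -> (!s && p))): β-rule — branch into !(q == s)  //  !!!(q -> (!s && p)).
  branch 1 (add !(q == s)):
    !(q == s): β-rule — branch into q, !s  //  !q, s.
      branch 1.1 (add q, !s):
        ○ open, literals {q=true, s=false}.
      branch 1.2 (add !q, s):
        ○ open, literals {q=false, s=true}.
  branch 2 (add !!!(q -> (!s && p))):
    !!!(q -> (!s && p)): drop double negation, giving !(q -> (!s && p)).
    !(q -> (!s && p)): α-rule — add q, !(!s && p).
    !(!s && p): β-rule — branch into !!s  //  !p.
      branch 2.1 (add !!s):
        ○ open, literals {q=true, s=true}.
      branch 2.2 (add !p):
        ○ open, literals {p=false, q=true}.
0 branches closed, 4 open.
An open branch gives a countermodel: q=true, s=false (unmentioned atoms arbitrary); under it the original formula is false.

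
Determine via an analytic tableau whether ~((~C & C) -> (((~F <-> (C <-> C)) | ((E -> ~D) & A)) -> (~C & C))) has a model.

Unsatisfiable

Initial set: {~((~C & C) -> (((~F <-> (C <-> C)) | ((E -> ~D) & A)) -> (~C & C)))}.
~((~C & C) -> (((~F <-> (C <-> C)) | ((E -> ~D) & A)) -> (~C & C))): α-rule — add (~C & C), ~(((~F <-> (C <-> C)) | ((E -> ~D) & A)) -> (~C & C)).
(~C & C): α-rule — add ~C, C.
× closes — contains both C and ~C.
All 1 branch closes.
Every branch closed; the formula is unsatisfiable.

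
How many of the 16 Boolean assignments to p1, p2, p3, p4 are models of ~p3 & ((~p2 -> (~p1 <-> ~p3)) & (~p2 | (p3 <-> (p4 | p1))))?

3

Initial set: {T (~p3 & ((~p2 -> (~p1 <-> ~p3)) & (~p2 | (p3 <-> (p4 | p1)))))}.
T (~p3 & ((~p2 -> (~p1 <-> ~p3)) & (~p2 | (p3 <-> (p4 | p1))))): α-rule — add T ~p3, T ((~p2 -> (~p1 <-> ~p3)) & (~p2 | (p3 <-> (p4 | p1)))).
T ((~p2 -> (~p1 <-> ~p3)) & (~p2 | (p3 <-> (p4 | p1)))): α-rule — add T (~p2 -> (~p1 <-> ~p3)), T (~p2 | (p3 <-> (p4 | p1))).
T (~p2 -> (~p1 <-> ~p3)): β-rule — branch into F ~p2  //  T (~p1 <-> ~p3).
  branch 1 (add F ~p2):
    T (~p2 | (p3 <-> (p4 | p1))): β-rule — branch into T ~p2  //  T (p3 <-> (p4 | p1)).
      branch 1.1 (add T ~p2):
        × closes — contains both p2 and ~p2.
      branch 1.2 (add T (p3 <-> (p4 | p1))):
        T (p3 <-> (p4 | p1)): β-rule — branch into T p3, T (p4 | p1)  //  F p3, F (p4 | p1).
          branch 1.2.1 (add T p3, T (p4 | p1)):
            × closes — contains both p3 and ~p3.
          branch 1.2.2 (add F p3, F (p4 | p1)):
            F (p4 | p1): α-rule — add F p4, F p1.
            ○ open, literals {p1=0, p2=1, p3=0, p4=0}.
  branch 2 (add T (~p1 <-> ~p3)):
    T (~p2 | (p3 <-> (p4 | p1))): β-rule — branch into T ~p2  //  T (p3 <-> (p4 | p1)).
      branch 2.1 (add T ~p2):
        T (~p1 <-> ~p3): β-rule — branch into T ~p1, T ~p3  //  F ~p1, F ~p3.
          branch 2.1.1 (add T ~p1, T ~p3):
            ○ open, literals {p1=0, p2=0, p3=0}.
          branch 2.1.2 (add F ~p1, F ~p3):
            × closes — contains both p3 and ~p3.
      branch 2.2 (add T (p3 <-> (p4 | p1))):
        T (~p1 <-> ~p3): β-rule — branch into T ~p1, T ~p3  //  F ~p1, F ~p3.
          branch 2.2.1 (add T ~p1, T ~p3):
            T (p3 <-> (p4 | p1)): β-rule — branch into T p3, T (p4 | p1)  //  F p3, F (p4 | p1).
              branch 2.2.1.1 (add T p3, T (p4 | p1)):
                × closes — contains both p3 and ~p3.
              branch 2.2.1.2 (add F p3, F (p4 | p1)):
                F (p4 | p1): α-rule — add F p4, F p1.
                ○ open, literals {p1=0, p3=0, p4=0}.
          branch 2.2.2 (add F ~p1, F ~p3):
            × closes — contains both p3 and ~p3.
5 branches closed, 3 open.
Each open branch fixes some atoms; the unmentioned ones are free. Counting distinct full assignments: branch {p1=0, p2=1, p3=0, p4=0} (none free) contributes 1 new; branch {p1=0, p2=0, p3=0} (p4) contributes 2 new; branch {p1=0, p3=0, p4=0} (p2) contributes 0 new. Total: 3.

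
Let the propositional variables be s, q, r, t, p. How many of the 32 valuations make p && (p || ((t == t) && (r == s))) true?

Initial set: {(p && (p || ((t == t) && (r == s))))}.
(p && (p || ((t == t) && (r == s)))): α-rule — add p, (p || ((t == t) && (r == s))).
(p || ((t == t) && (r == s))): β-rule — branch into p  //  ((t == t) && (r == s)).
  branch 1 (add p):
    ○ open, literals {p=true}.
  branch 2 (add ((t == t) && (r == s))):
    ((t == t) && (r == s)): α-rule — add (t == t), (r == s).
    (t == t): β-rule — branch into t, t  //  !t, !t.
      branch 2.1 (add t, t):
        (r == s): β-rule — branch into r, s  //  !r, !s.
          branch 2.1.1 (add r, s):
            ○ open, literals {p=true, r=true, s=true, t=true}.
          branch 2.1.2 (add !r, !s):
            ○ open, literals {p=true, r=false, s=false, t=true}.
      branch 2.2 (add !t, !t):
        (r == s): β-rule — branch into r, s  //  !r, !s.
          branch 2.2.1 (add r, s):
            ○ open, literals {p=true, r=true, s=true, t=false}.
          branch 2.2.2 (add !r, !s):
            ○ open, literals {p=true, r=false, s=false, t=false}.
0 branches closed, 5 open.
Each open branch fixes some atoms; the unmentioned ones are free. Counting distinct full assignments: branch {p=true} (s, q, r, t) contributes 16 new; branch {p=true, r=true, s=true, t=true} (q) contributes 0 new; branch {p=true, r=false, s=false, t=true} (q) contributes 0 new; branch {p=true, r=true, s=true, t=false} (q) contributes 0 new; branch {p=true, r=false, s=false, t=false} (q) contributes 0 new. Total: 16.

16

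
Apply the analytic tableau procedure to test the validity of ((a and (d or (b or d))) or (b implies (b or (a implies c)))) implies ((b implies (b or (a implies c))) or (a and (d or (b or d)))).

Valid

Assume the negation and expand:
Initial set: {not (((a and (d or (b or d))) or (b implies (b or (a implies c)))) implies ((b implies (b or (a implies c))) or (a and (d or (b or d)))))}.
not (((a and (d or (b or d))) or (b implies (b or (a implies c)))) implies ((b implies (b or (a implies c))) or (a and (d or (b or d))))): α-rule — add ((a and (d or (b or d))) or (b implies (b or (a implies c)))), not ((b implies (b or (a implies c))) or (a and (d or (b or d)))).
not ((b implies (b or (a implies c))) or (a and (d or (b or d)))): α-rule — add not (b implies (b or (a implies c))), not (a and (d or (b or d))).
not (b implies (b or (a implies c))): α-rule — add b, not (b or (a implies c)).
not (b or (a implies c)): α-rule — add not b, not (a implies c).
× closes — contains both b and not b.
All 1 branch closes.
Every branch closed, so the negation is unsatisfiable and the formula is valid.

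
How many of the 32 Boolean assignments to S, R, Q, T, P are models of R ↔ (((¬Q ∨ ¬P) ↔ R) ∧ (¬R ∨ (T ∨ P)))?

Initial set: {(R ↔ (((¬Q ∨ ¬P) ↔ R) ∧ (¬R ∨ (T ∨ P))))}.
(R ↔ (((¬Q ∨ ¬P) ↔ R) ∧ (¬R ∨ (T ∨ P)))): β-rule — branch into R, (((¬Q ∨ ¬P) ↔ R) ∧ (¬R ∨ (T ∨ P)))  //  ¬R, ¬(((¬Q ∨ ¬P) ↔ R) ∧ (¬R ∨ (T ∨ P))).
  branch 1 (add R, (((¬Q ∨ ¬P) ↔ R) ∧ (¬R ∨ (T ∨ P)))):
    (((¬Q ∨ ¬P) ↔ R) ∧ (¬R ∨ (T ∨ P))): α-rule — add ((¬Q ∨ ¬P) ↔ R), (¬R ∨ (T ∨ P)).
    ((¬Q ∨ ¬P) ↔ R): β-rule — branch into (¬Q ∨ ¬P), R  //  ¬(¬Q ∨ ¬P), ¬R.
      branch 1.1 (add (¬Q ∨ ¬P), R):
        (¬R ∨ (T ∨ P)): β-rule — branch into ¬R  //  (T ∨ P).
          branch 1.1.1 (add ¬R):
            × closes — contains both R and ¬R.
          branch 1.1.2 (add (T ∨ P)):
            (¬Q ∨ ¬P): β-rule — branch into ¬Q  //  ¬P.
              branch 1.1.2.1 (add ¬Q):
                (T ∨ P): β-rule — branch into T  //  P.
                  branch 1.1.2.1.1 (add T):
                    ○ open, literals {Q=F, R=T, T=T}.
                  branch 1.1.2.1.2 (add P):
                    ○ open, literals {P=T, Q=F, R=T}.
              branch 1.1.2.2 (add ¬P):
                (T ∨ P): β-rule — branch into T  //  P.
                  branch 1.1.2.2.1 (add T):
                    ○ open, literals {P=F, R=T, T=T}.
                  branch 1.1.2.2.2 (add P):
                    × closes — contains both P and ¬P.
      branch 1.2 (add ¬(¬Q ∨ ¬P), ¬R):
        × closes — contains both R and ¬R.
  branch 2 (add ¬R, ¬(((¬Q ∨ ¬P) ↔ R) ∧ (¬R ∨ (T ∨ P)))):
    ¬(((¬Q ∨ ¬P) ↔ R) ∧ (¬R ∨ (T ∨ P))): β-rule — branch into ¬((¬Q ∨ ¬P) ↔ R)  //  ¬(¬R ∨ (T ∨ P)).
      branch 2.1 (add ¬((¬Q ∨ ¬P) ↔ R)):
        ¬((¬Q ∨ ¬P) ↔ R): β-rule — branch into (¬Q ∨ ¬P), ¬R  //  ¬(¬Q ∨ ¬P), R.
          branch 2.1.1 (add (¬Q ∨ ¬P), ¬R):
            (¬Q ∨ ¬P): β-rule — branch into ¬Q  //  ¬P.
              branch 2.1.1.1 (add ¬Q):
                ○ open, literals {Q=F, R=F}.
              branch 2.1.1.2 (add ¬P):
                ○ open, literals {P=F, R=F}.
          branch 2.1.2 (add ¬(¬Q ∨ ¬P), R):
            × closes — contains both R and ¬R.
      branch 2.2 (add ¬(¬R ∨ (T ∨ P))):
        ¬(¬R ∨ (T ∨ P)): α-rule — add ¬¬R, ¬(T ∨ P).
        × closes — contains both R and ¬R.
5 branches closed, 5 open.
Each open branch fixes some atoms; the unmentioned ones are free. Counting distinct full assignments: branch {Q=F, R=T, T=T} (S, P) contributes 4 new; branch {P=T, Q=F, R=T} (S, T) contributes 2 new; branch {P=F, R=T, T=T} (S, Q) contributes 2 new; branch {Q=F, R=F} (S, T, P) contributes 8 new; branch {P=F, R=F} (S, Q, T) contributes 4 new. Total: 20.

20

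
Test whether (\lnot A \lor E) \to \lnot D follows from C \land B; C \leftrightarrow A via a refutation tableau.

Initial set: {(C \land B); (C \leftrightarrow A); \lnot ((\lnot A \lor E) \to \lnot D)}.
(C \land B): α-rule — add C, B.
\lnot ((\lnot A \lor E) \to \lnot D): α-rule — add (\lnot A \lor E), \lnot \lnot D.
(C \leftrightarrow A): β-rule — branch into C, A  //  \lnot C, \lnot A.
  branch 1 (add C, A):
    (\lnot A \lor E): β-rule — branch into \lnot A  //  E.
      branch 1.1 (add \lnot A):
        × closes — contains both A and \lnot A.
      branch 1.2 (add E):
        ○ open, literals {A=true, B=true, C=true, D=true, E=true}.
  branch 2 (add \lnot C, \lnot A):
    × closes — contains both C and \lnot C.
2 branches closed, 1 open.
An open branch gives a countermodel: A=true, B=true, C=true, D=true, E=true (unmentioned atoms arbitrary); the premises hold there but the conclusion fails.

No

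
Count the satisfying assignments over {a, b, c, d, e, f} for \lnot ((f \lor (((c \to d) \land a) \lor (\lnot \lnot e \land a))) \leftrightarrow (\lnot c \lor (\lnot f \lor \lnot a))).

26

Initial set: {T \lnot ((f \lor (((c \to d) \land a) \lor (\lnot \lnot e \land a))) \leftrightarrow (\lnot c \lor (\lnot f \lor \lnot a)))}.
T \lnot ((f \lor (((c \to d) \land a) \lor (\lnot \lnot e \land a))) \leftrightarrow (\lnot c \lor (\lnot f \lor \lnot a))): β-rule — branch into T (f \lor (((c \to d) \land a) \lor (\lnot \lnot e \land a))), F (\lnot c \lor (\lnot f \lor \lnot a))  //  F (f \lor (((c \to d) \land a) \lor (\lnot \lnot e \land a))), T (\lnot c \lor (\lnot f \lor \lnot a)).
  branch 1 (add T (f \lor (((c \to d) \land a) \lor (\lnot \lnot e \land a))), F (\lnot c \lor (\lnot f \lor \lnot a))):
    F (\lnot c \lor (\lnot f \lor \lnot a)): α-rule — add F \lnot c, F (\lnot f \lor \lnot a).
    F (\lnot f \lor \lnot a): α-rule — add F \lnot f, F \lnot a.
    T (f \lor (((c \to d) \land a) \lor (\lnot \lnot e \land a))): β-rule — branch into T f  //  T (((c \to d) \land a) \lor (\lnot \lnot e \land a)).
      branch 1.1 (add T f):
        ○ open, literals {a=T, c=T, f=T}.
      branch 1.2 (add T (((c \to d) \land a) \lor (\lnot \lnot e \land a))):
        T (((c \to d) \land a) \lor (\lnot \lnot e \land a)): β-rule — branch into T ((c \to d) \land a)  //  T (\lnot \lnot e \land a).
          branch 1.2.1 (add T ((c \to d) \land a)):
            T ((c \to d) \land a): α-rule — add T (c \to d), T a.
            T (c \to d): β-rule — branch into F c  //  T d.
              branch 1.2.1.1 (add F c):
                × closes — contains both c and \lnot c.
              branch 1.2.1.2 (add T d):
                ○ open, literals {a=T, c=T, d=T, f=T}.
          branch 1.2.2 (add T (\lnot \lnot e \land a)):
            T (\lnot \lnot e \land a): α-rule — add T \lnot \lnot e, T a.
            T \lnot \lnot e: drop double negation, giving T e.
            ○ open, literals {a=T, c=T, e=T, f=T}.
  branch 2 (add F (f \lor (((c \to d) \land a) \lor (\lnot \lnot e \land a))), T (\lnot c \lor (\lnot f \lor \lnot a))):
    F (f \lor (((c \to d) \land a) \lor (\lnot \lnot e \land a))): α-rule — add F f, F (((c \to d) \land a) \lor (\lnot \lnot e \land a)).
    F (((c \to d) \land a) \lor (\lnot \lnot e \land a)): α-rule — add F ((c \to d) \land a), F (\lnot \lnot e \land a).
    T (\lnot c \lor (\lnot f \lor \lnot a)): β-rule — branch into T \lnot c  //  T (\lnot f \lor \lnot a).
      branch 2.1 (add T \lnot c):
        F ((c \to d) \land a): β-rule — branch into F (c \to d)  //  F a.
          branch 2.1.1 (add F (c \to d)):
            F (c \to d): α-rule — add T c, F d.
            × closes — contains both c and \lnot c.
          branch 2.1.2 (add F a):
            F (\lnot \lnot e \land a): β-rule — branch into F \lnot \lnot e  //  F a.
              branch 2.1.2.1 (add F \lnot \lnot e):
                F \lnot \lnot e: drop double negation, giving F e.
                ○ open, literals {a=F, c=F, e=F, f=F}.
              branch 2.1.2.2 (add F a):
                ○ open, literals {a=F, c=F, f=F}.
      branch 2.2 (add T (\lnot f \lor \lnot a)):
        F ((c \to d) \land a): β-rule — branch into F (c \to d)  //  F a.
          branch 2.2.1 (add F (c \to d)):
            F (c \to d): α-rule — add T c, F d.
            F (\lnot \lnot e \land a): β-rule — branch into F \lnot \lnot e  //  F a.
              branch 2.2.1.1 (add F \lnot \lnot e):
                F \lnot \lnot e: drop double negation, giving F e.
                T (\lnot f \lor \lnot a): β-rule — branch into T \lnot f  //  T \lnot a.
                  branch 2.2.1.1.1 (add T \lnot f):
                    ○ open, literals {c=T, d=F, e=F, f=F}.
                  branch 2.2.1.1.2 (add T \lnot a):
                    ○ open, literals {a=F, c=T, d=F, e=F, f=F}.
              branch 2.2.1.2 (add F a):
                T (\lnot f \lor \lnot a): β-rule — branch into T \lnot f  //  T \lnot a.
                  branch 2.2.1.2.1 (add T \lnot f):
                    ○ open, literals {a=F, c=T, d=F, f=F}.
                  branch 2.2.1.2.2 (add T \lnot a):
                    ○ open, literals {a=F, c=T, d=F, f=F}.
          branch 2.2.2 (add F a):
            F (\lnot \lnot e \land a): β-rule — branch into F \lnot \lnot e  //  F a.
              branch 2.2.2.1 (add F \lnot \lnot e):
                F \lnot \lnot e: drop double negation, giving F e.
                T (\lnot f \lor \lnot a): β-rule — branch into T \lnot f  //  T \lnot a.
                  branch 2.2.2.1.1 (add T \lnot f):
                    ○ open, literals {a=F, e=F, f=F}.
                  branch 2.2.2.1.2 (add T \lnot a):
                    ○ open, literals {a=F, e=F, f=F}.
              branch 2.2.2.2 (add F a):
                T (\lnot f \lor \lnot a): β-rule — branch into T \lnot f  //  T \lnot a.
                  branch 2.2.2.2.1 (add T \lnot f):
                    ○ open, literals {a=F, f=F}.
                  branch 2.2.2.2.2 (add T \lnot a):
                    ○ open, literals {a=F, f=F}.
2 branches closed, 13 open.
Each open branch fixes some atoms; the unmentioned ones are free. Counting distinct full assignments: branch {a=T, c=T, f=T} (b, d, e) contributes 8 new; branch {a=T, c=T, d=T, f=T} (b, e) contributes 0 new; branch {a=T, c=T, e=T, f=T} (b, d) contributes 0 new; branch {a=F, c=F, e=F, f=F} (b, d) contributes 4 new; branch {a=F, c=F, f=F} (b, d, e) contributes 4 new; branch {c=T, d=F, e=F, f=F} (a, b) contributes 4 new; branch {a=F, c=T, d=F, e=F, f=F} (b) contributes 0 new; branch {a=F, c=T, d=F, f=F} (b, e) contributes 2 new; branch {a=F, c=T, d=F, f=F} (b, e) contributes 0 new; branch {a=F, e=F, f=F} (b, c, d) contributes 2 new; branch {a=F, e=F, f=F} (b, c, d) contributes 0 new; branch {a=F, f=F} (b, c, d, e) contributes 2 new; branch {a=F, f=F} (b, c, d, e) contributes 0 new. Total: 26.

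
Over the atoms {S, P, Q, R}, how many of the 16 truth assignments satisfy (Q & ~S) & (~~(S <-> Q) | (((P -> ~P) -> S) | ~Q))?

2

Initial set: {((Q & ~S) & (~~(S <-> Q) | (((P -> ~P) -> S) | ~Q)))}.
((Q & ~S) & (~~(S <-> Q) | (((P -> ~P) -> S) | ~Q))): α-rule — add (Q & ~S), (~~(S <-> Q) | (((P -> ~P) -> S) | ~Q)).
(Q & ~S): α-rule — add Q, ~S.
(~~(S <-> Q) | (((P -> ~P) -> S) | ~Q)): β-rule — branch into ~~(S <-> Q)  //  (((P -> ~P) -> S) | ~Q).
  branch 1 (add ~~(S <-> Q)):
    ~~(S <-> Q): drop double negation, giving (S <-> Q).
    (S <-> Q): β-rule — branch into S, Q  //  ~S, ~Q.
      branch 1.1 (add S, Q):
        × closes — contains both S and ~S.
      branch 1.2 (add ~S, ~Q):
        × closes — contains both Q and ~Q.
  branch 2 (add (((P -> ~P) -> S) | ~Q)):
    (((P -> ~P) -> S) | ~Q): β-rule — branch into ((P -> ~P) -> S)  //  ~Q.
      branch 2.1 (add ((P -> ~P) -> S)):
        ((P -> ~P) -> S): β-rule — branch into ~(P -> ~P)  //  S.
          branch 2.1.1 (add ~(P -> ~P)):
            ~(P -> ~P): α-rule — add P, ~~P.
            ○ open, literals {P=true, Q=true, S=false}.
          branch 2.1.2 (add S):
            × closes — contains both S and ~S.
      branch 2.2 (add ~Q):
        × closes — contains both Q and ~Q.
4 branches closed, 1 open.
Each open branch fixes some atoms; the unmentioned ones are free. Counting distinct full assignments: branch {P=true, Q=true, S=false} (R) contributes 2 new. Total: 2.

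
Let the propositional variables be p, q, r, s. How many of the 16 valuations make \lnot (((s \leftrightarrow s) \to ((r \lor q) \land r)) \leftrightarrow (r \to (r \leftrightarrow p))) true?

Initial set: {\lnot (((s \leftrightarrow s) \to ((r \lor q) \land r)) \leftrightarrow (r \to (r \leftrightarrow p)))}.
\lnot (((s \leftrightarrow s) \to ((r \lor q) \land r)) \leftrightarrow (r \to (r \leftrightarrow p))): β-rule — branch into ((s \leftrightarrow s) \to ((r \lor q) \land r)), \lnot (r \to (r \leftrightarrow p))  //  \lnot ((s \leftrightarrow s) \to ((r \lor q) \land r)), (r \to (r \leftrightarrow p)).
  branch 1 (add ((s \leftrightarrow s) \to ((r \lor q) \land r)), \lnot (r \to (r \leftrightarrow p))):
    \lnot (r \to (r \leftrightarrow p)): α-rule — add r, \lnot (r \leftrightarrow p).
    ((s \leftrightarrow s) \to ((r \lor q) \land r)): β-rule — branch into \lnot (s \leftrightarrow s)  //  ((r \lor q) \land r).
      branch 1.1 (add \lnot (s \leftrightarrow s)):
        \lnot (r \leftrightarrow p): β-rule — branch into r, \lnot p  //  \lnot r, p.
          branch 1.1.1 (add r, \lnot p):
            \lnot (s \leftrightarrow s): β-rule — branch into s, \lnot s  //  \lnot s, s.
              branch 1.1.1.1 (add s, \lnot s):
                × closes — contains both s and \lnot s.
              branch 1.1.1.2 (add \lnot s, s):
                × closes — contains both s and \lnot s.
          branch 1.1.2 (add \lnot r, p):
            × closes — contains both r and \lnot r.
      branch 1.2 (add ((r \lor q) \land r)):
        ((r \lor q) \land r): α-rule — add (r \lor q), r.
        \lnot (r \leftrightarrow p): β-rule — branch into r, \lnot p  //  \lnot r, p.
          branch 1.2.1 (add r, \lnot p):
            (r \lor q): β-rule — branch into r  //  q.
              branch 1.2.1.1 (add r):
                ○ open, literals {p=false, r=true}.
              branch 1.2.1.2 (add q):
                ○ open, literals {p=false, q=true, r=true}.
          branch 1.2.2 (add \lnot r, p):
            × closes — contains both r and \lnot r.
  branch 2 (add \lnot ((s \leftrightarrow s) \to ((r \lor q) \land r)), (r \to (r \leftrightarrow p))):
    \lnot ((s \leftrightarrow s) \to ((r \lor q) \land r)): α-rule — add (s \leftrightarrow s), \lnot ((r \lor q) \land r).
    (r \to (r \leftrightarrow p)): β-rule — branch into \lnot r  //  (r \leftrightarrow p).
      branch 2.1 (add \lnot r):
        (s \leftrightarrow s): β-rule — branch into s, s  //  \lnot s, \lnot s.
          branch 2.1.1 (add s, s):
            \lnot ((r \lor q) \land r): β-rule — branch into \lnot (r \lor q)  //  \lnot r.
              branch 2.1.1.1 (add \lnot (r \lor q)):
                \lnot (r \lor q): α-rule — add \lnot r, \lnot q.
                ○ open, literals {q=false, r=false, s=true}.
              branch 2.1.1.2 (add \lnot r):
                ○ open, literals {r=false, s=true}.
          branch 2.1.2 (add \lnot s, \lnot s):
            \lnot ((r \lor q) \land r): β-rule — branch into \lnot (r \lor q)  //  \lnot r.
              branch 2.1.2.1 (add \lnot (r \lor q)):
                \lnot (r \lor q): α-rule — add \lnot r, \lnot q.
                ○ open, literals {q=false, r=false, s=false}.
              branch 2.1.2.2 (add \lnot r):
                ○ open, literals {r=false, s=false}.
      branch 2.2 (add (r \leftrightarrow p)):
        (s \leftrightarrow s): β-rule — branch into s, s  //  \lnot s, \lnot s.
          branch 2.2.1 (add s, s):
            \lnot ((r \lor q) \land r): β-rule — branch into \lnot (r \lor q)  //  \lnot r.
              branch 2.2.1.1 (add \lnot (r \lor q)):
                \lnot (r \lor q): α-rule — add \lnot r, \lnot q.
                (r \leftrightarrow p): β-rule — branch into r, p  //  \lnot r, \lnot p.
                  branch 2.2.1.1.1 (add r, p):
                    × closes — contains both r and \lnot r.
                  branch 2.2.1.1.2 (add \lnot r, \lnot p):
                    ○ open, literals {p=false, q=false, r=false, s=true}.
              branch 2.2.1.2 (add \lnot r):
                (r \leftrightarrow p): β-rule — branch into r, p  //  \lnot r, \lnot p.
                  branch 2.2.1.2.1 (add r, p):
                    × closes — contains both r and \lnot r.
                  branch 2.2.1.2.2 (add \lnot r, \lnot p):
                    ○ open, literals {p=false, r=false, s=true}.
          branch 2.2.2 (add \lnot s, \lnot s):
            \lnot ((r \lor q) \land r): β-rule — branch into \lnot (r \lor q)  //  \lnot r.
              branch 2.2.2.1 (add \lnot (r \lor q)):
                \lnot (r \lor q): α-rule — add \lnot r, \lnot q.
                (r \leftrightarrow p): β-rule — branch into r, p  //  \lnot r, \lnot p.
                  branch 2.2.2.1.1 (add r, p):
                    × closes — contains both r and \lnot r.
                  branch 2.2.2.1.2 (add \lnot r, \lnot p):
                    ○ open, literals {p=false, q=false, r=false, s=false}.
              branch 2.2.2.2 (add \lnot r):
                (r \leftrightarrow p): β-rule — branch into r, p  //  \lnot r, \lnot p.
                  branch 2.2.2.2.1 (add r, p):
                    × closes — contains both r and \lnot r.
                  branch 2.2.2.2.2 (add \lnot r, \lnot p):
                    ○ open, literals {p=false, r=false, s=false}.
8 branches closed, 10 open.
Each open branch fixes some atoms; the unmentioned ones are free. Counting distinct full assignments: branch {p=false, r=true} (q, s) contributes 4 new; branch {p=false, q=true, r=true} (s) contributes 0 new; branch {q=false, r=false, s=true} (p) contributes 2 new; branch {r=false, s=true} (p, q) contributes 2 new; branch {q=false, r=false, s=false} (p) contributes 2 new; branch {r=false, s=false} (p, q) contributes 2 new; branch {p=false, q=false, r=false, s=true} (none free) contributes 0 new; branch {p=false, r=false, s=true} (q) contributes 0 new; branch {p=false, q=false, r=false, s=false} (none free) contributes 0 new; branch {p=false, r=false, s=false} (q) contributes 0 new. Total: 12.

12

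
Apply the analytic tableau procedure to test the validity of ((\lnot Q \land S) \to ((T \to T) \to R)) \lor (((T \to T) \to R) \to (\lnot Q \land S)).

Assume the negation and expand:
Initial set: {\lnot (((\lnot Q \land S) \to ((T \to T) \to R)) \lor (((T \to T) \to R) \to (\lnot Q \land S)))}.
\lnot (((\lnot Q \land S) \to ((T \to T) \to R)) \lor (((T \to T) \to R) \to (\lnot Q \land S))): α-rule — add \lnot ((\lnot Q \land S) \to ((T \to T) \to R)), \lnot (((T \to T) \to R) \to (\lnot Q \land S)).
\lnot ((\lnot Q \land S) \to ((T \to T) \to R)): α-rule — add (\lnot Q \land S), \lnot ((T \to T) \to R).
\lnot (((T \to T) \to R) \to (\lnot Q \land S)): α-rule — add ((T \to T) \to R), \lnot (\lnot Q \land S).
(\lnot Q \land S): α-rule — add \lnot Q, S.
\lnot ((T \to T) \to R): α-rule — add (T \to T), \lnot R.
((T \to T) \to R): β-rule — branch into \lnot (T \to T)  //  R.
  branch 1 (add \lnot (T \to T)):
    \lnot (T \to T): α-rule — add T, \lnot T.
    × closes — contains both T and \lnot T.
  branch 2 (add R):
    × closes — contains both R and \lnot R.
All 2 branches close.
Every branch closed, so the negation is unsatisfiable and the formula is valid.

Valid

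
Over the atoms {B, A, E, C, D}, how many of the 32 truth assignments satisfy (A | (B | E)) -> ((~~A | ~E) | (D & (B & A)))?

24

Initial set: {((A | (B | E)) -> ((~~A | ~E) | (D & (B & A))))}.
((A | (B | E)) -> ((~~A | ~E) | (D & (B & A)))): β-rule — branch into ~(A | (B | E))  //  ((~~A | ~E) | (D & (B & A))).
  branch 1 (add ~(A | (B | E))):
    ~(A | (B | E)): α-rule — add ~A, ~(B | E).
    ~(B | E): α-rule — add ~B, ~E.
    ○ open, literals {A=0, B=0, E=0}.
  branch 2 (add ((~~A | ~E) | (D & (B & A)))):
    ((~~A | ~E) | (D & (B & A))): β-rule — branch into (~~A | ~E)  //  (D & (B & A)).
      branch 2.1 (add (~~A | ~E)):
        (~~A | ~E): β-rule — branch into ~~A  //  ~E.
          branch 2.1.1 (add ~~A):
            ~~A: drop double negation, giving A.
            ○ open, literals {A=1}.
          branch 2.1.2 (add ~E):
            ○ open, literals {E=0}.
      branch 2.2 (add (D & (B & A))):
        (D & (B & A)): α-rule — add D, (B & A).
        (B & A): α-rule — add B, A.
        ○ open, literals {A=1, B=1, D=1}.
0 branches closed, 4 open.
Each open branch fixes some atoms; the unmentioned ones are free. Counting distinct full assignments: branch {A=0, B=0, E=0} (C, D) contributes 4 new; branch {A=1} (B, E, C, D) contributes 16 new; branch {E=0} (B, A, C, D) contributes 4 new; branch {A=1, B=1, D=1} (E, C) contributes 0 new. Total: 24.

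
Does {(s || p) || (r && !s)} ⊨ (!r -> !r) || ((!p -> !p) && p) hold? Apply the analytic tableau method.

Yes

Initial set: {((s || p) || (r && !s)); !((!r -> !r) || ((!p -> !p) && p))}.
!((!r -> !r) || ((!p -> !p) && p)): α-rule — add !(!r -> !r), !((!p -> !p) && p).
!(!r -> !r): α-rule — add !r, !!r.
× closes — contains both r and !r.
All 1 branch closes.
Every branch closed, so the premises entail the conclusion.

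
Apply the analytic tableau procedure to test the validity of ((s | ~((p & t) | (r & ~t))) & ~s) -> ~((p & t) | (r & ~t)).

Assume the negation and expand:
Initial set: {~(((s | ~((p & t) | (r & ~t))) & ~s) -> ~((p & t) | (r & ~t)))}.
~(((s | ~((p & t) | (r & ~t))) & ~s) -> ~((p & t) | (r & ~t))): α-rule — add ((s | ~((p & t) | (r & ~t))) & ~s), ~~((p & t) | (r & ~t)).
((s | ~((p & t) | (r & ~t))) & ~s): α-rule — add (s | ~((p & t) | (r & ~t))), ~s.
~~((p & t) | (r & ~t)): β-rule — branch into (p & t)  //  (r & ~t).
  branch 1 (add (p & t)):
    (p & t): α-rule — add p, t.
    (s | ~((p & t) | (r & ~t))): β-rule — branch into s  //  ~((p & t) | (r & ~t)).
      branch 1.1 (add s):
        × closes — contains both s and ~s.
      branch 1.2 (add ~((p & t) | (r & ~t))):
        ~((p & t) | (r & ~t)): α-rule — add ~(p & t), ~(r & ~t).
        ~(p & t): β-rule — branch into ~p  //  ~t.
          branch 1.2.1 (add ~p):
            × closes — contains both p and ~p.
          branch 1.2.2 (add ~t):
            × closes — contains both t and ~t.
  branch 2 (add (r & ~t)):
    (r & ~t): α-rule — add r, ~t.
    (s | ~((p & t) | (r & ~t))): β-rule — branch into s  //  ~((p & t) | (r & ~t)).
      branch 2.1 (add s):
        × closes — contains both s and ~s.
      branch 2.2 (add ~((p & t) | (r & ~t))):
        ~((p & t) | (r & ~t)): α-rule — add ~(p & t), ~(r & ~t).
        ~(p & t): β-rule — branch into ~p  //  ~t.
          branch 2.2.1 (add ~p):
            ~(r & ~t): β-rule — branch into ~r  //  ~~t.
              branch 2.2.1.1 (add ~r):
                × closes — contains both r and ~r.
              branch 2.2.1.2 (add ~~t):
                × closes — contains both t and ~t.
          branch 2.2.2 (add ~t):
            ~(r & ~t): β-rule — branch into ~r  //  ~~t.
              branch 2.2.2.1 (add ~r):
                × closes — contains both r and ~r.
              branch 2.2.2.2 (add ~~t):
                × closes — contains both t and ~t.
All 8 branches close.
Every branch closed, so the negation is unsatisfiable and the formula is valid.

Valid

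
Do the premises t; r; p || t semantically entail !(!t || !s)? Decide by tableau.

Initial set: {t; r; (p || t); !!(!t || !s)}.
(p || t): β-rule — branch into p  //  t.
  branch 1 (add p):
    !!(!t || !s): β-rule — branch into !t  //  !s.
      branch 1.1 (add !t):
        × closes — contains both t and !t.
      branch 1.2 (add !s):
        ○ open, literals {p=true, r=true, s=false, t=true}.
  branch 2 (add t):
    !!(!t || !s): β-rule — branch into !t  //  !s.
      branch 2.1 (add !t):
        × closes — contains both t and !t.
      branch 2.2 (add !s):
        ○ open, literals {r=true, s=false, t=true}.
2 branches closed, 2 open.
An open branch gives a countermodel: p=true, r=true, s=false, t=true (unmentioned atoms arbitrary); the premises hold there but the conclusion fails.

No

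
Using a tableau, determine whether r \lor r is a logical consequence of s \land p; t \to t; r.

Initial set: {(s \land p); (t \to t); r; \lnot (r \lor r)}.
(s \land p): α-rule — add s, p.
\lnot (r \lor r): α-rule — add \lnot r, \lnot r.
× closes — contains both r and \lnot r.
All 1 branch closes.
Every branch closed, so the premises entail the conclusion.

Yes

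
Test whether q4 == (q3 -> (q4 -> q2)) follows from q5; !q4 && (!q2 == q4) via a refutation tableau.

No

Initial set: {q5; (!q4 && (!q2 == q4)); !(q4 == (q3 -> (q4 -> q2)))}.
(!q4 && (!q2 == q4)): α-rule — add !q4, (!q2 == q4).
!(q4 == (q3 -> (q4 -> q2))): β-rule — branch into q4, !(q3 -> (q4 -> q2))  //  !q4, (q3 -> (q4 -> q2)).
  branch 1 (add q4, !(q3 -> (q4 -> q2))):
    × closes — contains both q4 and !q4.
  branch 2 (add !q4, (q3 -> (q4 -> q2))):
    (!q2 == q4): β-rule — branch into !q2, q4  //  !!q2, !q4.
      branch 2.1 (add !q2, q4):
        × closes — contains both q4 and !q4.
      branch 2.2 (add !!q2, !q4):
        (q3 -> (q4 -> q2)): β-rule — branch into !q3  //  (q4 -> q2).
          branch 2.2.1 (add !q3):
            ○ open, literals {q2=T, q3=F, q4=F, q5=T}.
          branch 2.2.2 (add (q4 -> q2)):
            (q4 -> q2): β-rule — branch into !q4  //  q2.
              branch 2.2.2.1 (add !q4):
                ○ open, literals {q2=T, q4=F, q5=T}.
              branch 2.2.2.2 (add q2):
                ○ open, literals {q2=T, q4=F, q5=T}.
2 branches closed, 3 open.
An open branch gives a countermodel: q2=T, q3=F, q4=F, q5=T (unmentioned atoms arbitrary); the premises hold there but the conclusion fails.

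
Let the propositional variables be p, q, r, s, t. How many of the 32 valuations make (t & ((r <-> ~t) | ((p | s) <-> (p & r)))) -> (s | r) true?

Initial set: {((t & ((r <-> ~t) | ((p | s) <-> (p & r)))) -> (s | r))}.
((t & ((r <-> ~t) | ((p | s) <-> (p & r)))) -> (s | r)): β-rule — branch into ~(t & ((r <-> ~t) | ((p | s) <-> (p & r))))  //  (s | r).
  branch 1 (add ~(t & ((r <-> ~t) | ((p | s) <-> (p & r))))):
    ~(t & ((r <-> ~t) | ((p | s) <-> (p & r)))): β-rule — branch into ~t  //  ~((r <-> ~t) | ((p | s) <-> (p & r))).
      branch 1.1 (add ~t):
        ○ open, literals {t=0}.
      branch 1.2 (add ~((r <-> ~t) | ((p | s) <-> (p & r)))):
        ~((r <-> ~t) | ((p | s) <-> (p & r))): α-rule — add ~(r <-> ~t), ~((p | s) <-> (p & r)).
        ~(r <-> ~t): β-rule — branch into r, ~~t  //  ~r, ~t.
          branch 1.2.1 (add r, ~~t):
            ~((p | s) <-> (p & r)): β-rule — branch into (p | s), ~(p & r)  //  ~(p | s), (p & r).
              branch 1.2.1.1 (add (p | s), ~(p & r)):
                (p | s): β-rule — branch into p  //  s.
                  branch 1.2.1.1.1 (add p):
                    ~(p & r): β-rule — branch into ~p  //  ~r.
                      branch 1.2.1.1.1.1 (add ~p):
                        × closes — contains both p and ~p.
                      branch 1.2.1.1.1.2 (add ~r):
                        × closes — contains both r and ~r.
                  branch 1.2.1.1.2 (add s):
                    ~(p & r): β-rule — branch into ~p  //  ~r.
                      branch 1.2.1.1.2.1 (add ~p):
                        ○ open, literals {p=0, r=1, s=1, t=1}.
                      branch 1.2.1.1.2.2 (add ~r):
                        × closes — contains both r and ~r.
              branch 1.2.1.2 (add ~(p | s), (p & r)):
                ~(p | s): α-rule — add ~p, ~s.
                (p & r): α-rule — add p, r.
                × closes — contains both p and ~p.
          branch 1.2.2 (add ~r, ~t):
            ~((p | s) <-> (p & r)): β-rule — branch into (p | s), ~(p & r)  //  ~(p | s), (p & r).
              branch 1.2.2.1 (add (p | s), ~(p & r)):
                (p | s): β-rule — branch into p  //  s.
                  branch 1.2.2.1.1 (add p):
                    ~(p & r): β-rule — branch into ~p  //  ~r.
                      branch 1.2.2.1.1.1 (add ~p):
                        × closes — contains both p and ~p.
                      branch 1.2.2.1.1.2 (add ~r):
                        ○ open, literals {p=1, r=0, t=0}.
                  branch 1.2.2.1.2 (add s):
                    ~(p & r): β-rule — branch into ~p  //  ~r.
                      branch 1.2.2.1.2.1 (add ~p):
                        ○ open, literals {p=0, r=0, s=1, t=0}.
                      branch 1.2.2.1.2.2 (add ~r):
                        ○ open, literals {r=0, s=1, t=0}.
              branch 1.2.2.2 (add ~(p | s), (p & r)):
                ~(p | s): α-rule — add ~p, ~s.
                (p & r): α-rule — add p, r.
                × closes — contains both p and ~p.
  branch 2 (add (s | r)):
    (s | r): β-rule — branch into s  //  r.
      branch 2.1 (add s):
        ○ open, literals {s=1}.
      branch 2.2 (add r):
        ○ open, literals {r=1}.
6 branches closed, 7 open.
Each open branch fixes some atoms; the unmentioned ones are free. Counting distinct full assignments: branch {t=0} (p, q, r, s) contributes 16 new; branch {p=0, r=1, s=1, t=1} (q) contributes 2 new; branch {p=1, r=0, t=0} (q, s) contributes 0 new; branch {p=0, r=0, s=1, t=0} (q) contributes 0 new; branch {r=0, s=1, t=0} (p, q) contributes 0 new; branch {s=1} (p, q, r, t) contributes 6 new; branch {r=1} (p, q, s, t) contributes 4 new. Total: 28.

28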